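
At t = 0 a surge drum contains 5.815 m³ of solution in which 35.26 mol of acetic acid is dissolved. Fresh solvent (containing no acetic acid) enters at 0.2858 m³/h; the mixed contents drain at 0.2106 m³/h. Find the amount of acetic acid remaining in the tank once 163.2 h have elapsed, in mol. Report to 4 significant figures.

1.469 mol

Total volume: dV/dt = Q_in − Q_out = 0.0752000 m³/h, so V(t) = 5.815 + 0.0752000 t and V(163.2) = 18.0876 m³.
Solute balance: dm/dt = 0 − Q_out C = −Q_out m/V(t).
dm/m = −Q_out dt/(V₀ + 0.0752000 t); integrating gives ln(m/m₀) = −(Q_out/(Q_in−Q_out)) ln(V/V₀).
m = m₀ (V₀/V)^(Q_out/(Q_in−Q_out)) = 35.26 × (5.815/18.0876)^(2.80053) = 1.46923 mol.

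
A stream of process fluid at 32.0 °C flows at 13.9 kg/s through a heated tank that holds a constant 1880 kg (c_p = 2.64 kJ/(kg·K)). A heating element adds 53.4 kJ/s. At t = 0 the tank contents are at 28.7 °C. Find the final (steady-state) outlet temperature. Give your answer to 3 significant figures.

M c_p dT/dt = ṁ c_p (T_in − T) + Q̇.
At steady state dT/dt = 0 ⇒ T_ss = T_in + Q̇/(ṁ c_p) = 32.0 + 53.4/(13.9·2.64) = 33.455 °C.

33.5 °C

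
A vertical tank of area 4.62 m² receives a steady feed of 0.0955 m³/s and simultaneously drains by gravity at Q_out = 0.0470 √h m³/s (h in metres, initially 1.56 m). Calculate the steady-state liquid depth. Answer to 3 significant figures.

4.13 m

A dh/dt = Q_in − 0.0470 √h. Steady state requires inflow = outflow:
Q_in = 0.0470 √h_ss ⇒ √h_ss = 0.0955/0.0470 = 2.0319.
h_ss = 2.0319² = 4.1287 m. (Since h₀ = 1.56 m < h_ss, the level will rise toward this value.)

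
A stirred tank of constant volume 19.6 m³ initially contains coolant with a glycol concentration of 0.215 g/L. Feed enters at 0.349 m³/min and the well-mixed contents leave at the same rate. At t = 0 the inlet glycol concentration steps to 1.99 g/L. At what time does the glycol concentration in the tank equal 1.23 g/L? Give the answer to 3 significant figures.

47.6 min

Species balance: V dC/dt = Q(C_in − C) ⇒ τ = V/Q = 56.160 min.
C(t) = C_in + (C₀ − C_in) e^(−t/τ). Set C = 1.23 and solve for t:
e^(−t/τ) = (C − C_in)/(C₀ − C_in) = (1.23 − 1.99)/(0.215 − 1.99) = 0.42817
t = −τ ln(…) = 56.160 × 0.84824 = 47.637 min.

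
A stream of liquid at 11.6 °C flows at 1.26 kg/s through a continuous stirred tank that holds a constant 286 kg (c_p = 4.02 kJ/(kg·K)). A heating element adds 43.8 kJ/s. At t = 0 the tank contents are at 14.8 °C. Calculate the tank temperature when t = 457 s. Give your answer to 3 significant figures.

19.5 °C

M c_p dT/dt = ṁ c_p (T_in − T) + Q̇.
τ = M/ṁ = 226.98 s; T_ss = T_in + Q̇/(ṁ c_p) = 11.6 + 43.8/(1.26·4.02) = 20.247 °C.
This is linear first-order; T(t) = T_ss + (T₀ − T_ss) e^(−t/τ).
T(457) = 20.247 + (-5.4472)·e^(−457/226.98) = 20.247 + (-5.4472)·0.13354 = 19.520 °C.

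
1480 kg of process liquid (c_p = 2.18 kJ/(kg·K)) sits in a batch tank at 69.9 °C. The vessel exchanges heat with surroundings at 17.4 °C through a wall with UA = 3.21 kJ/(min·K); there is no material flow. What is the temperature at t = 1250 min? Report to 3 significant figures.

32.5 °C

Energy balance: M c_p dT/dt = −UA(T − T_amb).
dT/dt = (T_ss − T)/τ with T_ss = T_amb = 17.400 °C, τ = M c_p/UA = 1480·2.18/3.21 = 1005.1 min.
Integrating: T(t) = T_ss + (T₀ − T_ss) e^(−t/τ).
T(1250) = 17.400 + (52.500)·0.28833 = 32.537 °C.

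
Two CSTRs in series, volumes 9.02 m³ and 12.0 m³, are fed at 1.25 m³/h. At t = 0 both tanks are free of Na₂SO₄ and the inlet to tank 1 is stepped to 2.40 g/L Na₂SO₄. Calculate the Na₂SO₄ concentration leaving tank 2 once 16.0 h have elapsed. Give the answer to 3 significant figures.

1.37 g/L

Each tank obeys Vᵢ dCᵢ/dt = Q(Cᵢ₋₁ − Cᵢ), so τᵢ = Vᵢ/Q.
τ₁ = 9.02/1.25 = 7.2160 h; τ₂ = 12.0/1.25 = 9.6000 h.
Tank 1: C₁ = C_in(1 − e^(−t/τ₁)). Tank 2 (τ₁ ≠ τ₂): C₂ = C_in[1 − (τ₁ e^(−t/τ₁) − τ₂ e^(−t/τ₂))/(τ₁ − τ₂)].
At t = 16.0: e^(−t/τ₁) = 0.10890, e^(−t/τ₂) = 0.18888.
C₂ = 2.40·[1 − (7.2160·0.10890 − 9.6000·0.18888)/(-2.3840)] = 2.40·0.56906 = 1.3657 g/L.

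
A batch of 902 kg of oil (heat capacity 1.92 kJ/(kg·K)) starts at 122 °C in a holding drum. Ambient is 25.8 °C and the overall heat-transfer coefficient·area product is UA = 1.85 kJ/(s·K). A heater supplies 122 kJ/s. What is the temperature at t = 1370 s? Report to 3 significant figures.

M c_p dT/dt = −UA(T − T_amb) + Q̇.
dT/dt = (T_ss − T)/τ with T_ss = T_amb + Q̇/UA = 25.8 + 122/1.85 = 91.746 °C, τ = M c_p/UA = 902·1.92/1.85 = 936.13 s.
This is linear first-order; T(t) = T_ss + (T₀ − T_ss) e^(−t/τ).
T(1370) = 91.746 + (30.254)·0.23143 = 98.748 °C.

98.7 °C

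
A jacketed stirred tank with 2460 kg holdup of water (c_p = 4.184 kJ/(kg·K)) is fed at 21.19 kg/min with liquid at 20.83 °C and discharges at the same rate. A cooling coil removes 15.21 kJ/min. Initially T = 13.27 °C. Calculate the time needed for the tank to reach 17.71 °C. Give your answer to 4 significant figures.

106.6 min

M c_p dT/dt = ṁ c_p (T_in − T) − Q̇.
τ = M/ṁ = 116.092 min; T_ss = T_in − Q̇/(ṁ c_p) = 20.6584 °C.
T(t) = T_ss + (T₀ − T_ss) e^(−t/τ). Set T = 17.71:
e^(−t/τ) = (17.71 − 20.6584)/(13.27 − 20.6584) = 0.399062
t = −116.092 · ln(0.399062) = 106.647 min.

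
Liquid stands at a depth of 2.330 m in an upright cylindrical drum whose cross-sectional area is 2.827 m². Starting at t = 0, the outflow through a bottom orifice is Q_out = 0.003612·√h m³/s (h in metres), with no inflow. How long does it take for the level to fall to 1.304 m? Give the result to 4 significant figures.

601.9 s

Accumulation of liquid (constant cross-section A): A dh/dt = −0.003612 √h.
This is separable: 2 d(√h)/dt = −0.003612/A, so √h = √h₀ − (0.003612/(2A)) t.
t = 2A(√h₀ − √h)/0.003612 = 2·2.827·(√2.330 − √1.304)/0.003612
  = 5.65400 × (1.52643 − 1.14193) / 0.003612 = 601.881 s.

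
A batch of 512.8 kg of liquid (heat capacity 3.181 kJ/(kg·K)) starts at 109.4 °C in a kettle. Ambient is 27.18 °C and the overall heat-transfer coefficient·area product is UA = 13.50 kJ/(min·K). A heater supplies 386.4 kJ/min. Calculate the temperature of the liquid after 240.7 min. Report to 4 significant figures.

Lumped-capacitance energy balance: M c_p dT/dt = UA(T_amb − T) + Q̇.
dT/dt = (T_ss − T)/τ with T_ss = T_amb + Q̇/UA = 27.18 + 386.4/13.50 = 55.8022 °C, τ = M c_p/UA = 512.8·3.181/13.50 = 120.831 min.
This is linear first-order; T(t) = T_ss + (T₀ − T_ss) e^(−t/τ).
T(240.7) = 55.8022 + (53.5978)·0.136417 = 63.1139 °C.

63.11 °C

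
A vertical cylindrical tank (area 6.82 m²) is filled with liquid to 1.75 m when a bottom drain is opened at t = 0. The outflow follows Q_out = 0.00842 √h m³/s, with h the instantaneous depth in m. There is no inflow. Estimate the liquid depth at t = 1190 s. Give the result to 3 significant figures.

0.346 m

Mass balance (ρ constant): A dh/dt = −0.00842 √h.
This is separable: 2 d(√h)/dt = −0.00842/A, so √h = √h₀ − (0.00842/(2A)) t.
√h = √1.75 − 0.00842·1190/(2·6.82) = 1.3229 − 0.73459 = 0.58829.
h = 0.58829² = 0.34608 m.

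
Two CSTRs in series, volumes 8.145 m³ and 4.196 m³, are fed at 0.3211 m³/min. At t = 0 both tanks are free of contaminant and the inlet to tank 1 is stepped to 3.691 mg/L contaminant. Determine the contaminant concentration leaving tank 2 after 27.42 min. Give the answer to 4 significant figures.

Time constants: τᵢ = Vᵢ/Q for each well-mixed tank.
τ₁ = 8.145/0.3211 = 25.3659 min; τ₂ = 4.196/0.3211 = 13.0676 min.
Tank 1: C₁ = C_in(1 − e^(−t/τ₁)). Tank 2 (τ₁ ≠ τ₂): C₂ = C_in[1 − (τ₁ e^(−t/τ₁) − τ₂ e^(−t/τ₂))/(τ₁ − τ₂)].
At t = 27.42: e^(−t/τ₁) = 0.339264, e^(−t/τ₂) = 0.122662.
C₂ = 3.691·[1 − (25.3659·0.339264 − 13.0676·0.122662)/(12.2983)] = 3.691·0.430587 = 1.58930 mg/L.

1.589 mg/L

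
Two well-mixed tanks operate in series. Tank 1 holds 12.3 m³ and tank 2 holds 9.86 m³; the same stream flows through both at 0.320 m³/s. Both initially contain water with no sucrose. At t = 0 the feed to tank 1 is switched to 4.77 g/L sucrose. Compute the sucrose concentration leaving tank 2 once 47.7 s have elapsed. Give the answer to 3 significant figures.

Each tank obeys Vᵢ dCᵢ/dt = Q(Cᵢ₋₁ − Cᵢ), so τᵢ = Vᵢ/Q.
τ₁ = 12.3/0.320 = 38.438 s; τ₂ = 9.86/0.320 = 30.812 s.
Tank 1: C₁ = C_in(1 − e^(−t/τ₁)). Tank 2 (τ₁ ≠ τ₂): C₂ = C_in[1 − (τ₁ e^(−t/τ₁) − τ₂ e^(−t/τ₂))/(τ₁ − τ₂)].
At t = 47.7: e^(−t/τ₁) = 0.28910, e^(−t/τ₂) = 0.21266.
C₂ = 4.77·[1 − (38.438·0.28910 − 30.812·0.21266)/(7.6250)] = 4.77·0.40199 = 1.9175 g/L.

1.92 g/L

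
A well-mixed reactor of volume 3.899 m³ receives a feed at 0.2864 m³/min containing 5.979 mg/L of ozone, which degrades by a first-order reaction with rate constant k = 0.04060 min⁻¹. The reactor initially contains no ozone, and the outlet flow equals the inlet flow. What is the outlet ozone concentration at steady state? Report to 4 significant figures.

3.851 mg/L

Accumulation = in − out − consumed: V dC/dt = Q C_in − Q C − k V C.
At steady state: 0 = Q C_in − (Q + kV) C_ss, so C_ss = Q C_in/(Q + kV).
C_ss = 0.2864·5.979/(0.2864 + 0.04060·3.899) = 1.71239/0.444699 = 3.85066 mg/L.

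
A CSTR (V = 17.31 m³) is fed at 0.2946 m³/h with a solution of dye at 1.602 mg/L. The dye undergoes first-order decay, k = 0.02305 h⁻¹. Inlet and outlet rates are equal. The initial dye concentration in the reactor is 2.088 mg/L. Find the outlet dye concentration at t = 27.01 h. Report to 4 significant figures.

Species balance: V dC/dt = Q C_in − Q C − k V C.
This is linear with rate a = Q/V + k = 0.0400691 h⁻¹.
C_ss = Q C_in/(Q + kV) = 0.680439 mg/L; C(t) = C_ss + (C₀ − C_ss) e^(−a t).
C(27.01) = 0.680439 + (1.40756)·e^(−0.0400691·27.01) = 0.680439 + (1.40756)·0.338827 = 1.15736 mg/L.

1.157 mg/L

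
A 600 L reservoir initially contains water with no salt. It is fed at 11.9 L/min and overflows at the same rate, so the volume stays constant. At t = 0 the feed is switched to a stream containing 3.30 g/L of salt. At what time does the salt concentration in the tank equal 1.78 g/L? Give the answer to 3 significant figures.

39.1 min

Species balance: V dC/dt = Q(C_in − C) ⇒ τ = V/Q = 50.420 min.
C(t) = C_in + (C₀ − C_in) e^(−t/τ). Set C = 1.78 and solve for t:
e^(−t/τ) = (C − C_in)/(C₀ − C_in) = (1.78 − 3.30)/(0 − 3.30) = 0.46061
t = −τ ln(…) = 50.420 × 0.77521 = 39.086 min.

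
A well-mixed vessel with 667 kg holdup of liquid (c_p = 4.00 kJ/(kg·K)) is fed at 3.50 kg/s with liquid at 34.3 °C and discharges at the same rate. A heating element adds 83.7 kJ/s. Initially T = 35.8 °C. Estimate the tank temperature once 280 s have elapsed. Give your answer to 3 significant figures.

39.2 °C

M c_p dT/dt = ṁ c_p (T_in − T) + Q̇.
Rearrange: dT/dt = (T_ss − T)/τ with τ = M/ṁ = 190.57 s and T_ss = T_in + Q̇/(ṁ c_p) = 40.279 °C.
Solution: T(t) = T_ss + (T₀ − T_ss) e^(−t/τ).
T(280) = 40.279 + (-4.4786)·e^(−280/190.57) = 40.279 + (-4.4786)·0.23009 = 39.248 °C.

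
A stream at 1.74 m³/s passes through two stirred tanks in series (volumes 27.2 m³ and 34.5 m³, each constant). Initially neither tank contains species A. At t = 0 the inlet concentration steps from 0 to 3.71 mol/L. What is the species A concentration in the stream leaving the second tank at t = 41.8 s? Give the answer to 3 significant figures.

2.53 mol/L

Each tank obeys Vᵢ dCᵢ/dt = Q(Cᵢ₋₁ − Cᵢ), so τᵢ = Vᵢ/Q.
τ₁ = 27.2/1.74 = 15.632 s; τ₂ = 34.5/1.74 = 19.828 s.
Tank 1: C₁ = C_in(1 − e^(−t/τ₁)). Tank 2 (τ₁ ≠ τ₂): C₂ = C_in[1 − (τ₁ e^(−t/τ₁) − τ₂ e^(−t/τ₂))/(τ₁ − τ₂)].
At t = 41.8: e^(−t/τ₁) = 0.068978, e^(−t/τ₂) = 0.12146.
C₂ = 3.71·[1 − (15.632·0.068978 − 19.828·0.12146)/(-4.1954)] = 3.71·0.68299 = 2.5339 mol/L.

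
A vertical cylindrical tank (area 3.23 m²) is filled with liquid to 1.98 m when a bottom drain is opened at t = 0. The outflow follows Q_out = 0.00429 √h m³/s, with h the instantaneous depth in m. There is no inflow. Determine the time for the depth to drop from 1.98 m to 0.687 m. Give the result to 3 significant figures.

871 s

With no inflow, A dh/dt = −0.00429 √h.
Separate and integrate: 2(√h − √h₀) = −(0.00429/A) t.
t = 2A(√h₀ − √h)/0.00429 = 2·3.23·(√1.98 − √0.687)/0.00429
  = 6.4600 × (1.4071 − 0.82885) / 0.00429 = 870.78 s.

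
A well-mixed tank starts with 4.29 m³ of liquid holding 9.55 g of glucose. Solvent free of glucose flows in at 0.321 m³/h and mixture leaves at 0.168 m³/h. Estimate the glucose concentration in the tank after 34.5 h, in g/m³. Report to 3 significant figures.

0.414 g/m³

Total volume: dV/dt = Q_in − Q_out = 0.15300 m³/h, so V(t) = 4.29 + 0.15300 t and V(34.5) = 9.5685 m³.
No glucose enters, so dm/dt = −Q_out · (m/V).
dm/m = −Q_out dt/(V₀ + 0.15300 t); integrating gives ln(m/m₀) = −(Q_out/(Q_in−Q_out)) ln(V/V₀).
m = m₀ (V₀/V)^(Q_out/(Q_in−Q_out)) = 9.55 × (4.29/9.5685)^(1.0980) = 3.9579 g.
C = m/V = 3.9579/9.5685 = 0.41364 g/m³.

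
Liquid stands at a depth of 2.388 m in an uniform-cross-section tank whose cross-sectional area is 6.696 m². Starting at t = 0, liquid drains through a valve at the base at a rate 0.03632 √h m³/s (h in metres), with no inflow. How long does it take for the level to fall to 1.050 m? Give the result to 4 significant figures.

Volume balance on the tank: A dh/dt = −0.03632 √h.
This is separable: 2 d(√h)/dt = −0.03632/A, so √h = √h₀ − (0.03632/(2A)) t.
t = 2A(√h₀ − √h)/0.03632 = 2·6.696·(√2.388 − √1.050)/0.03632
  = 13.3920 × (1.54532 − 1.02470) / 0.03632 = 191.964 s.

192.0 s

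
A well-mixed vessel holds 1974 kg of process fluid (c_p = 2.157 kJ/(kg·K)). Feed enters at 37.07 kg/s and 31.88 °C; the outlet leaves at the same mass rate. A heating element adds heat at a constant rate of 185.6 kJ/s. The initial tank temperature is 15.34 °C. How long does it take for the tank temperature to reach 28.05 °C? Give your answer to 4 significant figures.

M c_p dT/dt = ṁ c_p (T_in − T) + Q̇.
τ = M/ṁ = 53.2506 s; T_ss = T_in + Q̇/(ṁ c_p) = 34.2012 °C.
T(t) = T_ss + (T₀ − T_ss) e^(−t/τ). Set T = 28.05:
e^(−t/τ) = (28.05 − 34.2012)/(15.34 − 34.2012) = 0.326128
t = −53.2506 · ln(0.326128) = 59.6654 s.

59.67 s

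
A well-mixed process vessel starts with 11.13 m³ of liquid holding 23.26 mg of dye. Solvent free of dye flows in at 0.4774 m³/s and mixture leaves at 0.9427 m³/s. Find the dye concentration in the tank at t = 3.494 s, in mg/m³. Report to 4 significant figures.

1.777 mg/m³

Let m(t) be the amount of dye. Volume: V(t) = V₀ + (Q_in − Q_out) t = 11.13 − 0.465300 t; V(3.494) = 9.50424 m³.
Species balance (pure solvent in): dm/dt = −Q_out · m/V(t).
Separate: dm/m = −Q_out dt/V(t) ⇒ ln(m/m₀) = −(Q_out/(Q_in−Q_out)) ln(V/V₀).
m = m₀ (V₀/V)^(Q_out/(Q_in−Q_out)) = 23.26 × (11.13/9.50424)^(-2.02600) = 16.8916 mg.
C = m/V = 16.8916/9.50424 = 1.77727 mg/m³.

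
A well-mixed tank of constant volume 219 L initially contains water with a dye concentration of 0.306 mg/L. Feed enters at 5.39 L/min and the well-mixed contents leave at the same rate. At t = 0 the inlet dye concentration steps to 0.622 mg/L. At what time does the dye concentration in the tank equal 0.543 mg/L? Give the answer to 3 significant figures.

56.3 min

Species balance: V dC/dt = Q(C_in − C) ⇒ τ = V/Q = 40.631 min.
C(t) = C_in + (C₀ − C_in) e^(−t/τ). Set C = 0.543 and solve for t:
e^(−t/τ) = (C − C_in)/(C₀ − C_in) = (0.543 − 0.622)/(0.306 − 0.622) = 0.25000
t = −τ ln(…) = 40.631 × 1.3863 = 56.326 min.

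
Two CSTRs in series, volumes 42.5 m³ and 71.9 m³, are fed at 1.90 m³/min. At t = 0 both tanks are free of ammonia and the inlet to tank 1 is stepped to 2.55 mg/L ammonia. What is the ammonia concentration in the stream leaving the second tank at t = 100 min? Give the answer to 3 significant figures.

Each tank obeys Vᵢ dCᵢ/dt = Q(Cᵢ₋₁ − Cᵢ), so τᵢ = Vᵢ/Q.
τ₁ = 42.5/1.90 = 22.368 min; τ₂ = 71.9/1.90 = 37.842 min.
Solving the cascade with C₁(0)=C₂(0)=0 gives C₂(t) = C_in[1 − (τ₁ e^(−t/τ₁) − τ₂ e^(−t/τ₂))/(τ₁ − τ₂)].
At t = 100: e^(−t/τ₁) = 0.011441, e^(−t/τ₂) = 0.071179.
C₂ = 2.55·[1 − (22.368·0.011441 − 37.842·0.071179)/(-15.474)] = 2.55·0.84246 = 2.1483 mg/L.

2.15 mg/L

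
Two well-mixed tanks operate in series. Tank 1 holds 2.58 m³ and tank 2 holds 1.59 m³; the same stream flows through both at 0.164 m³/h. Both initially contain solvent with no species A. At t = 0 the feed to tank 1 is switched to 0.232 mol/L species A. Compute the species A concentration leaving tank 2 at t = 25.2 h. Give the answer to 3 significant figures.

0.138 mol/L

Each tank obeys Vᵢ dCᵢ/dt = Q(Cᵢ₋₁ − Cᵢ), so τᵢ = Vᵢ/Q.
τ₁ = 2.58/0.164 = 15.732 h; τ₂ = 1.59/0.164 = 9.6951 h.
Solving the cascade with C₁(0)=C₂(0)=0 gives C₂(t) = C_in[1 − (τ₁ e^(−t/τ₁) − τ₂ e^(−t/τ₂))/(τ₁ − τ₂)].
At t = 25.2: e^(−t/τ₁) = 0.20152, e^(−t/τ₂) = 0.074330.
C₂ = 0.232·[1 − (15.732·0.20152 − 9.6951·0.074330)/(6.0366)] = 0.232·0.59420 = 0.13785 mol/L.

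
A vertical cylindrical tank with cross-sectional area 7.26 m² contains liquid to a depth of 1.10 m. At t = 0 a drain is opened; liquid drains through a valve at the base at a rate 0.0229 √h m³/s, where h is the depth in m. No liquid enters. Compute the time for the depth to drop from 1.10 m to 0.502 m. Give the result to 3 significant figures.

216 s

A dh/dt = −Q_out = −0.0229 √h.
∫ h^(−1/2) dh = −(0.0229/A) ∫ dt, giving 2√h = 2√h₀ − (0.0229/A) t.
t = 2A(√h₀ − √h)/0.0229 = 2·7.26·(√1.10 − √0.502)/0.0229
  = 14.520 × (1.0488 − 0.70852) / 0.0229 = 215.76 s.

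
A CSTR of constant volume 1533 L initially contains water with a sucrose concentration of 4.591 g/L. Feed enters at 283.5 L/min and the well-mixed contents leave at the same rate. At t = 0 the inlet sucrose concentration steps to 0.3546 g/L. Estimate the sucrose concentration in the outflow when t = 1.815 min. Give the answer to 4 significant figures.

3.383 g/L

Accumulation = in − out for the solute gives V dC/dt = Q(C_in − C).
Time constant τ = V/Q = 1533/283.5 = 5.40741 min.
C approaches C_in exponentially: C(t) = C_in + (C₀ − C_in) e^(−t/τ).
C(1.815) = 0.3546 + (4.591 − 0.3546)·e^(−1.815/5.40741) = 0.3546 + (4.23640)·0.714873 = 3.38309 g/L.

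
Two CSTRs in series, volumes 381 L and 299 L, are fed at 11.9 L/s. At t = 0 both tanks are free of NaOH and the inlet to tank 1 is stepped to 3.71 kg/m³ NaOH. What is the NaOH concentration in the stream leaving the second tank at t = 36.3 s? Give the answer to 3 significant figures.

Time constants: τᵢ = Vᵢ/Q for each well-mixed tank.
τ₁ = 381/11.9 = 32.017 s; τ₂ = 299/11.9 = 25.126 s.
Solving the cascade with C₁(0)=C₂(0)=0 gives C₂(t) = C_in[1 − (τ₁ e^(−t/τ₁) − τ₂ e^(−t/τ₂))/(τ₁ − τ₂)].
At t = 36.3: e^(−t/τ₁) = 0.32181, e^(−t/τ₂) = 0.23581.
C₂ = 3.71·[1 − (32.017·0.32181 − 25.126·0.23581)/(6.8908)] = 3.71·0.36459 = 1.3526 kg/m³.

1.35 kg/m³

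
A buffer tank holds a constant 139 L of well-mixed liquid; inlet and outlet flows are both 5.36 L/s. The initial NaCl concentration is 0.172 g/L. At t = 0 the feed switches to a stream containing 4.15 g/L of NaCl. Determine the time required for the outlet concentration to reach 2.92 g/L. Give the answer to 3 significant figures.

Accumulation = in − out for the solute gives V dC/dt = Q(C_in − C), so τ = V/Q = 25.933 s.
C(t) = C_in + (C₀ − C_in) e^(−t/τ). Set C = 2.92 and solve for t:
e^(−t/τ) = (C − C_in)/(C₀ − C_in) = (2.92 − 4.15)/(0.172 − 4.15) = 0.30920
t = −τ ln(…) = 25.933 × 1.1738 = 30.439 s.

30.4 s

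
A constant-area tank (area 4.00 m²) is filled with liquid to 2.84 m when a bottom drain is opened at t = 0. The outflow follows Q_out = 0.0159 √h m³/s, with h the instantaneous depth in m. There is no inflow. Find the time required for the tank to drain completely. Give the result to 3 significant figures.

A dh/dt = −Q_out = −0.0159 √h.
∫ h^(−1/2) dh = −(0.0159/A) ∫ dt, giving 2√h = 2√h₀ − (0.0159/A) t.
Set h = 0: 2√h₀ = (0.0159/A) t_empty ⇒ t_empty = 2A√h₀/0.0159.
t_empty = 2·4.00·√2.84/0.0159 = 8.0000·1.6852/0.0159 = 847.91 s.

848 s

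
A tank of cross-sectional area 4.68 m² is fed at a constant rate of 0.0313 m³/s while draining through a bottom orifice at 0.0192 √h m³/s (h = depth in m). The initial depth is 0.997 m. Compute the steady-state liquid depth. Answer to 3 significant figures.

2.66 m

A dh/dt = Q_in − 0.0192 √h. Steady state requires inflow = outflow:
Q_in = 0.0192 √h_ss ⇒ √h_ss = 0.0313/0.0192 = 1.6302.
h_ss = 1.6302² = 2.6576 m. (Since h₀ = 0.997 m < h_ss, the level will rise toward this value.)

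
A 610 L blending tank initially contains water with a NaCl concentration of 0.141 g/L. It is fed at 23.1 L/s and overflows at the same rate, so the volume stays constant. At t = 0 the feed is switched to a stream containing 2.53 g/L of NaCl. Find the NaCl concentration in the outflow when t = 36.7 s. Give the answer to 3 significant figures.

1.93 g/L

Species balance on the tank: V dC/dt = Q(C_in − C).
Time constant τ = V/Q = 610/23.1 = 26.407 s.
C approaches C_in exponentially: C(t) = C_in + (C₀ − C_in) e^(−t/τ).
C(36.7) = 2.53 + (0.141 − 2.53)·e^(−36.7/26.407) = 2.53 + (-2.3890)·0.24913 = 1.9348 g/L.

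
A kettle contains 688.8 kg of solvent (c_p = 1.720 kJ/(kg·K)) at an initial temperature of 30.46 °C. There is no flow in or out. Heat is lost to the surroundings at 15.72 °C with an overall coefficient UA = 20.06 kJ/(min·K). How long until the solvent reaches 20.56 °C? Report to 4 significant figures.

M c_p dT/dt = −UA(T − T_amb).
τ = M c_p/UA = 59.0596 min; T_ss = T_amb = 15.7200 °C.
T(t) = T_ss + (T₀ − T_ss)e^(−t/τ); set T = 20.56:
t = −τ ln[(T − T_ss)/(T₀ − T_ss)] = −59.0596 · ln(0.328358) = 65.7718 min.

65.77 min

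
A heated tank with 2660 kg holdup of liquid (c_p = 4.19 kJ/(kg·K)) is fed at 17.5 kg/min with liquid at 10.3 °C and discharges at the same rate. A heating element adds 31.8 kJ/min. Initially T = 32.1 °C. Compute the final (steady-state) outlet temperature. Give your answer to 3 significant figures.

Energy balance: M c_p dT/dt = ṁ c_p (T_in − T) + 31.8.
At steady state dT/dt = 0 ⇒ T_ss = T_in + Q̇/(ṁ c_p) = 10.3 + 31.8/(17.5·4.19) = 10.734 °C.

10.7 °C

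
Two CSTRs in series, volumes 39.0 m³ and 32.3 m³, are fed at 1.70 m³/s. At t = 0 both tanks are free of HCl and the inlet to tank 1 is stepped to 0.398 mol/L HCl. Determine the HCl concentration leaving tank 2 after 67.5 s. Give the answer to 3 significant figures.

0.331 mol/L

Each tank obeys Vᵢ dCᵢ/dt = Q(Cᵢ₋₁ − Cᵢ), so τᵢ = Vᵢ/Q.
τ₁ = 39.0/1.70 = 22.941 s; τ₂ = 32.3/1.70 = 19.000 s.
Tank 1: C₁ = C_in(1 − e^(−t/τ₁)). Tank 2 (τ₁ ≠ τ₂): C₂ = C_in[1 − (τ₁ e^(−t/τ₁) − τ₂ e^(−t/τ₂))/(τ₁ − τ₂)].
At t = 67.5: e^(−t/τ₁) = 0.052744, e^(−t/τ₂) = 0.028649.
C₂ = 0.398·[1 − (22.941·0.052744 − 19.000·0.028649)/(3.9412)] = 0.398·0.83110 = 0.33078 mol/L.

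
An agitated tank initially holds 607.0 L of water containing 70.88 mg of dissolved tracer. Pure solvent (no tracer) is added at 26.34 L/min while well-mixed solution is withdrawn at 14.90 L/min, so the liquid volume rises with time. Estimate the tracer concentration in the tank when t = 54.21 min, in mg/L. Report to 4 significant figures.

Let m(t) be the amount of tracer. Volume: V(t) = V₀ + (Q_in − Q_out) t = 607.0 + 11.4400 t; V(54.21) = 1227.16 L.
Solute balance: dm/dt = 0 − Q_out C = −Q_out m/V(t).
Separate: dm/m = −Q_out dt/V(t) ⇒ ln(m/m₀) = −(Q_out/(Q_in−Q_out)) ln(V/V₀).
m = m₀ (V₀/V)^(Q_out/(Q_in−Q_out)) = 70.88 × (607.0/1227.16)^(1.30245) = 28.3366 mg.
C = m/V = 28.3366/1227.16 = 0.0230912 mg/L.

0.02309 mg/L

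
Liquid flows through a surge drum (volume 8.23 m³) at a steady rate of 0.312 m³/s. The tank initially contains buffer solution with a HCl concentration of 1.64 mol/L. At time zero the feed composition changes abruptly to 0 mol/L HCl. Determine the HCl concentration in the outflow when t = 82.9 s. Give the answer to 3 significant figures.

Accumulation = in − out for the solute gives V dC/dt = Q(C_in − C).
Rewrite as dC/dt + C/τ = C_in/τ, τ = V/Q = 26.378 s.
This is linear first-order; C(t) = C_in + (C₀ − C_in) e^(−t/τ).
C(82.9) = 0 + (1.64 − 0)·e^(−82.9/26.378) = 0 + (1.6400)·0.043164 = 0.070789 mol/L.

0.0708 mol/L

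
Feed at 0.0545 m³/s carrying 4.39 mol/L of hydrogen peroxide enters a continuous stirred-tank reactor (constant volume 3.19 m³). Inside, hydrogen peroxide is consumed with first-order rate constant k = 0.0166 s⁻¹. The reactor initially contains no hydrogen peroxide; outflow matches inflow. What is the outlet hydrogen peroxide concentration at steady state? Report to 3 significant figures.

2.23 mol/L

Accumulation = in − out − consumed: V dC/dt = Q C_in − Q C − k V C.
Steady state (dC/dt = 0): C_ss = Q C_in/(Q + kV) = C_in/(1 + kV/Q).
C_ss = 0.0545·4.39/(0.0545 + 0.0166·3.19) = 0.23925/0.10745 = 2.2266 mol/L.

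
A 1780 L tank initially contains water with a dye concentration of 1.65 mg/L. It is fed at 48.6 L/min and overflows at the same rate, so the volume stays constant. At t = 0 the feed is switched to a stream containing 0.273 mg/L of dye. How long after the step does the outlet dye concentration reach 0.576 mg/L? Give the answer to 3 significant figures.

55.4 min

Transient balance on the dissolved component: V dC/dt = Q(C_in − C), so τ = V/Q = 36.626 min.
C(t) = C_in + (C₀ − C_in) e^(−t/τ). Set C = 0.576 and solve for t:
e^(−t/τ) = (C − C_in)/(C₀ − C_in) = (0.576 − 0.273)/(1.65 − 0.273) = 0.22004
t = −τ ln(…) = 36.626 × 1.5139 = 55.448 min.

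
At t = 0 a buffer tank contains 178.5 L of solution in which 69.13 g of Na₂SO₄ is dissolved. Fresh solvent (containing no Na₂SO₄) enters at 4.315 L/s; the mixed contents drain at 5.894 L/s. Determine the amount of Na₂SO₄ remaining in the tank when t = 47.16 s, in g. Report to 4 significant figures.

Let m(t) be the amount of Na₂SO₄. Volume: V(t) = V₀ + (Q_in − Q_out) t = 178.5 − 1.57900 t; V(47.16) = 104.034 L.
Species balance (pure solvent in): dm/dt = −Q_out · m/V(t).
dm/m = −Q_out dt/(V₀ − 1.57900 t); integrating gives ln(m/m₀) = −(Q_out/(Q_in−Q_out)) ln(V/V₀).
m = m₀ (V₀/V)^(Q_out/(Q_in−Q_out)) = 69.13 × (178.5/104.034)^(-3.73274) = 9.21473 g.

9.215 g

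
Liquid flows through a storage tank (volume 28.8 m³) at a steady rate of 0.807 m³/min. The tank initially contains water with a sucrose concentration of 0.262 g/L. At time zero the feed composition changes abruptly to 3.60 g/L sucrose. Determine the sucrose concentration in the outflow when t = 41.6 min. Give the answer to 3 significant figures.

Unsteady species balance (constant V, well mixed): V dC/dt = Q(C_in − C).
Rewrite as dC/dt + C/τ = C_in/τ, τ = V/Q = 35.688 min.
Solution: C(t) = C_in + (C₀ − C_in) e^(−t/τ).
C(41.6) = 3.60 + (0.262 − 3.60)·e^(−41.6/35.688) = 3.60 + (-3.3380)·0.31171 = 2.5595 g/L.

2.56 g/L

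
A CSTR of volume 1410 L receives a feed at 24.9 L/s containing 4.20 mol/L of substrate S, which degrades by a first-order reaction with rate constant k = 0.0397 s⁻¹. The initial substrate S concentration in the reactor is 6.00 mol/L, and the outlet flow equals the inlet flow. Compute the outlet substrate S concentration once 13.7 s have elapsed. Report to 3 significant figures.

3.44 mol/L

V dC/dt = Q(C_in − C) − k V C.
This is linear with rate a = Q/V + k = 0.057360 s⁻¹.
C_ss = Q C_in/(Q + kV) = 1.2931 mol/L; C(t) = C_ss + (C₀ − C_ss) e^(−a t).
C(13.7) = 1.2931 + (4.7069)·e^(−0.057360·13.7) = 1.2931 + (4.7069)·0.45574 = 3.4382 mol/L.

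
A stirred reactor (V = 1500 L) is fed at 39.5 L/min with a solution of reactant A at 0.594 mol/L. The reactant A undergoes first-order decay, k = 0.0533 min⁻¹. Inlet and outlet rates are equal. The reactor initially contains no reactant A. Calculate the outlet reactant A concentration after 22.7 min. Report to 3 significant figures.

Accumulation = in − out − consumed: V dC/dt = Q C_in − Q C − k V C.
dC/dt = (Q/V) C_in − (Q/V + k) C; effective rate a = Q/V + k = 0.026333 + 0.0533 = 0.079633 min⁻¹.
C_ss = Q C_in/(Q + kV) = 0.19643 mol/L; C(t) = C_ss + (C₀ − C_ss) e^(−a t).
C(22.7) = 0.19643 + (-0.19643)·e^(−0.079633·22.7) = 0.19643 + (-0.19643)·0.16403 = 0.16420 mol/L.

0.164 mol/L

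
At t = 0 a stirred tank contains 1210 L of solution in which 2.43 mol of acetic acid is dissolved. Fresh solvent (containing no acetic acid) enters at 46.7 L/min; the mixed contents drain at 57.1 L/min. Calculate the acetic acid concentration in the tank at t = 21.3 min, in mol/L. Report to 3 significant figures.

Let m(t) be the amount of acetic acid. Volume: V(t) = V₀ + (Q_in − Q_out) t = 1210 − 10.400 t; V(21.3) = 988.48 L.
Solute balance: dm/dt = 0 − Q_out C = −Q_out m/V(t).
Separate: dm/m = −Q_out dt/V(t) ⇒ ln(m/m₀) = −(Q_out/(Q_in−Q_out)) ln(V/V₀).
m = m₀ (V₀/V)^(Q_out/(Q_in−Q_out)) = 2.43 × (1210/988.48)^(-5.4904) = 0.80067 mol.
C = m/V = 0.80067/988.48 = 0.00081000 mol/L.

0.000810 mol/L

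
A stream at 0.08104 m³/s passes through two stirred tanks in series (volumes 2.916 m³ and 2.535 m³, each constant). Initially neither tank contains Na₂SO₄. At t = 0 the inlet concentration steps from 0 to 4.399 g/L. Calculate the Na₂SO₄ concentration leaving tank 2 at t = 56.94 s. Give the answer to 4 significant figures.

2.222 g/L

Species balance on tank i: dCᵢ/dt = (Cᵢ₋₁ − Cᵢ)/τᵢ with τᵢ = Vᵢ/Q.
τ₁ = 2.916/0.08104 = 35.9822 s; τ₂ = 2.535/0.08104 = 31.2808 s.
Solving the cascade with C₁(0)=C₂(0)=0 gives C₂(t) = C_in[1 − (τ₁ e^(−t/τ₁) − τ₂ e^(−t/τ₂))/(τ₁ − τ₂)].
At t = 56.94: e^(−t/τ₁) = 0.205472, e^(−t/τ₂) = 0.161980.
C₂ = 4.399·[1 − (35.9822·0.205472 − 31.2808·0.161980)/(4.70138)] = 4.399·0.505155 = 2.22218 g/L.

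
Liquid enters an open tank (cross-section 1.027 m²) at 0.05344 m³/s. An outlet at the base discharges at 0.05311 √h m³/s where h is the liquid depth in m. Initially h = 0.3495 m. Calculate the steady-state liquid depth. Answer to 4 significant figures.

1.012 m

A dh/dt = Q_in − 0.05311 √h. Steady state requires inflow = outflow:
Q_in = 0.05311 √h_ss ⇒ √h_ss = 0.05344/0.05311 = 1.00621.
h_ss = 1.00621² = 1.01247 m. (Since h₀ = 0.3495 m < h_ss, the level will rise toward this value.)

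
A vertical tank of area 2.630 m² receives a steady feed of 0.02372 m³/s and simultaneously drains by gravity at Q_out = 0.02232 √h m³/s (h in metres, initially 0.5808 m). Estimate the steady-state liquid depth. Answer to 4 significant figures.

A dh/dt = Q_in − 0.02232 √h. Steady state requires inflow = outflow:
Q_in = 0.02232 √h_ss ⇒ √h_ss = 0.02372/0.02232 = 1.06272.
h_ss = 1.06272² = 1.12938 m. (Since h₀ = 0.5808 m < h_ss, the level will rise toward this value.)

1.129 m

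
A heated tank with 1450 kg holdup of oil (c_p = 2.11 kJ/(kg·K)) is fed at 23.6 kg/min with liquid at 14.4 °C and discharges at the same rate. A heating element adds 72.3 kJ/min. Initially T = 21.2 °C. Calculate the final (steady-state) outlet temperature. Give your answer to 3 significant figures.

Unsteady energy balance on the tank contents: M c_p dT/dt = ṁ c_p (T_in − T) + 72.3.
At steady state dT/dt = 0 ⇒ T_ss = T_in + Q̇/(ṁ c_p) = 14.4 + 72.3/(23.6·2.11) = 15.852 °C.

15.9 °C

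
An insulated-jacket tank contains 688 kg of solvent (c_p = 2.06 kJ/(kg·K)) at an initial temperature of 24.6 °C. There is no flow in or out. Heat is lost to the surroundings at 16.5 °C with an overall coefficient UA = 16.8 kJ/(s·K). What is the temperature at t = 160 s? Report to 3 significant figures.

17.7 °C

Energy balance: M c_p dT/dt = −UA(T − T_amb).
dT/dt = (T_ss − T)/τ with T_ss = T_amb = 16.500 °C, τ = M c_p/UA = 688·2.06/16.8 = 84.362 s.
Integrating: T(t) = T_ss + (T₀ − T_ss) e^(−t/τ).
T(160) = 16.500 + (8.1000)·0.15008 = 17.716 °C.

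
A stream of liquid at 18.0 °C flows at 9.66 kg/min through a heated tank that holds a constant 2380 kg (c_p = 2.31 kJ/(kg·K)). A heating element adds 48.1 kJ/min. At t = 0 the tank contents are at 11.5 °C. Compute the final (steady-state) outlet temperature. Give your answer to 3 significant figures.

20.2 °C

M c_p dT/dt = ṁ c_p (T_in − T) + Q̇.
At steady state dT/dt = 0 ⇒ T_ss = T_in + Q̇/(ṁ c_p) = 18.0 + 48.1/(9.66·2.31) = 20.156 °C.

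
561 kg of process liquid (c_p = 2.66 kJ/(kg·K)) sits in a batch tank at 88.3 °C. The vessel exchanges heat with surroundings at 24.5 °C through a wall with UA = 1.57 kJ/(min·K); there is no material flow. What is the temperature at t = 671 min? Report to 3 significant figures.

56.0 °C

M c_p dT/dt = −UA(T − T_amb).
dT/dt = (T_ss − T)/τ with T_ss = T_amb = 24.500 °C, τ = M c_p/UA = 561·2.66/1.57 = 950.48 min.
T approaches T_ss exponentially: T(t) = T_ss + (T₀ − T_ss) e^(−t/τ).
T(671) = 24.500 + (63.800)·0.49364 = 55.994 °C.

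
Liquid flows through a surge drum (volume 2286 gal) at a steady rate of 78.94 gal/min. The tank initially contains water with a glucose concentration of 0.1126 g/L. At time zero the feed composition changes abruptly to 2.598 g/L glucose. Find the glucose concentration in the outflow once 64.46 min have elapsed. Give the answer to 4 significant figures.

2.330 g/L

Mass balance on the solute (V constant): V dC/dt = Q(C_in − C).
So dC/dt = (C_in − C)/τ with τ = V/Q = 2286/78.94 = 28.9587 min.
This is linear first-order; C(t) = C_in + (C₀ − C_in) e^(−t/τ).
C(64.46) = 2.598 + (0.1126 − 2.598)·e^(−64.46/28.9587) = 2.598 + (-2.48540)·0.107967 = 2.32966 g/L.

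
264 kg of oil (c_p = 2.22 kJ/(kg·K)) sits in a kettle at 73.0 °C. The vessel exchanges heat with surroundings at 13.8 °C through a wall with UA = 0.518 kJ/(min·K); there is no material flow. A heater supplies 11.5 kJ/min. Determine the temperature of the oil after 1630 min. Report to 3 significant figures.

Heat balance on the well-mixed liquid: M c_p dT/dt = −UA(T − T_amb) + Q̇.
dT/dt = (T_ss − T)/τ with T_ss = T_amb + Q̇/UA = 13.8 + 11.5/0.518 = 36.001 °C, τ = M c_p/UA = 264·2.22/0.518 = 1131.4 min.
T approaches T_ss exponentially: T(t) = T_ss + (T₀ − T_ss) e^(−t/τ).
T(1630) = 36.001 + (36.999)·0.23677 = 44.761 °C.

44.8 °C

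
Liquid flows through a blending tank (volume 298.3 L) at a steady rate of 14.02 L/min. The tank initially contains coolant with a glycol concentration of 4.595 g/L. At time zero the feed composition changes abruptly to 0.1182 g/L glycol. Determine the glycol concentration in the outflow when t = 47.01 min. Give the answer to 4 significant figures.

Accumulation = in − out for the solute gives V dC/dt = Q(C_in − C).
Time constant τ = V/Q = 298.3/14.02 = 21.2767 min.
Integrating: C(t) = C_in + (C₀ − C_in) e^(−t/τ).
C(47.01) = 0.1182 + (4.595 − 0.1182)·e^(−47.01/21.2767) = 0.1182 + (4.47680)·0.109761 = 0.609576 g/L.

0.6096 g/L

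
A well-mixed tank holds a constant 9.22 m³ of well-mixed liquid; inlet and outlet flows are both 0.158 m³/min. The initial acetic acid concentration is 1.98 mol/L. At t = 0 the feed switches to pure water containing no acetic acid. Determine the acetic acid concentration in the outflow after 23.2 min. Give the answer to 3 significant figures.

Species balance on the tank: V dC/dt = Q(C_in − C).
Time constant τ = V/Q = 9.22/0.158 = 58.354 min.
This is linear first-order; C(t) = C_in + (C₀ − C_in) e^(−t/τ).
C(23.2) = 0 + (1.98 − 0)·e^(−23.2/58.354) = 0 + (1.9800)·0.67195 = 1.3305 mol/L.

1.33 mol/L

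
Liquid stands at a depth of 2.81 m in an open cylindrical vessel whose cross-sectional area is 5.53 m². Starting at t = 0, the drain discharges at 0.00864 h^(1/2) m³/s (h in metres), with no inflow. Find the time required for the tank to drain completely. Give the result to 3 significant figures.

2150 s

With no inflow, A dh/dt = −0.00864 √h.
∫ h^(−1/2) dh = −(0.00864/A) ∫ dt, giving 2√h = 2√h₀ − (0.00864/A) t.
Set h = 0: 2√h₀ = (0.00864/A) t_empty ⇒ t_empty = 2A√h₀/0.00864.
t_empty = 2·5.53·√2.81/0.00864 = 11.060·1.6763/0.00864 = 2145.8 s.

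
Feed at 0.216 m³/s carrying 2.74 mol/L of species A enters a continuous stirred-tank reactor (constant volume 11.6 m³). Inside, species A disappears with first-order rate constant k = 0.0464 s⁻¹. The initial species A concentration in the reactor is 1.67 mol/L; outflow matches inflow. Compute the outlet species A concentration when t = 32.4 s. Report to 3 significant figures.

Species balance: V dC/dt = Q C_in − Q C − k V C.
dC/dt = (Q/V) C_in − (Q/V + k) C; effective rate a = Q/V + k = 0.018621 + 0.0464 = 0.065021 s⁻¹.
C_ss = Q C_in/(Q + kV) = 0.78468 mol/L; C(t) = C_ss + (C₀ − C_ss) e^(−a t).
C(32.4) = 0.78468 + (0.88532)·e^(−0.065021·32.4) = 0.78468 + (0.88532)·0.12164 = 0.89238 mol/L.

0.892 mol/L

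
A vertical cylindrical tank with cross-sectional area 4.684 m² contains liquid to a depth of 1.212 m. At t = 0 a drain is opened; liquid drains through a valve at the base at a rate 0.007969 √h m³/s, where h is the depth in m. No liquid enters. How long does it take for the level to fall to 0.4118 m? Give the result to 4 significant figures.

539.8 s

With no inflow, A dh/dt = −0.007969 √h.
Separate and integrate: 2(√h − √h₀) = −(0.007969/A) t.
t = 2A(√h₀ − √h)/0.007969 = 2·4.684·(√1.212 − √0.4118)/0.007969
  = 9.36800 × (1.10091 − 0.641716) / 0.007969 = 539.806 s.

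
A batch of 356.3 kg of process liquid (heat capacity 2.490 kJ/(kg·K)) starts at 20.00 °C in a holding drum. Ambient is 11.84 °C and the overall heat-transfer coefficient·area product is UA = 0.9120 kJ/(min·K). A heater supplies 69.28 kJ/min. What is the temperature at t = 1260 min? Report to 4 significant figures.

Lumped-capacitance energy balance: M c_p dT/dt = UA(T_amb − T) + Q̇.
dT/dt = (T_ss − T)/τ with T_ss = T_amb + Q̇/UA = 11.84 + 69.28/0.9120 = 87.8049 °C, τ = M c_p/UA = 356.3·2.490/0.9120 = 972.793 min.
Integrating: T(t) = T_ss + (T₀ − T_ss) e^(−t/τ).
T(1260) = 87.8049 + (-67.8049)·0.273832 = 69.2377 °C.

69.24 °C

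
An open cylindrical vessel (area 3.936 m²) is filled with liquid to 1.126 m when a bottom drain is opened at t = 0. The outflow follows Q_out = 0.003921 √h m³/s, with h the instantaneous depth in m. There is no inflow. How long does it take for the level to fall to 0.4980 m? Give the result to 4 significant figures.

A dh/dt = −Q_out = −0.003921 √h.
Separate and integrate: 2(√h − √h₀) = −(0.003921/A) t.
t = 2A(√h₀ − √h)/0.003921 = 2·3.936·(√1.126 − √0.4980)/0.003921
  = 7.87200 × (1.06113 − 0.705691) / 0.003921 = 713.600 s.

713.6 s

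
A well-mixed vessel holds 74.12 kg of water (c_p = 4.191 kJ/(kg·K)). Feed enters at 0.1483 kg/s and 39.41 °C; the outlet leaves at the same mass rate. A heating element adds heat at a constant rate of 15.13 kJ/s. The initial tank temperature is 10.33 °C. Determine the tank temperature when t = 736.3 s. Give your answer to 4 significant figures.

51.51 °C

M c_p dT/dt = ṁ c_p (T_in − T) + Q̇.
τ = M/ṁ = 499.798 s; T_ss = T_in + Q̇/(ṁ c_p) = 39.41 + 15.13/(0.1483·4.191) = 63.7533 °C.
This is linear first-order; T(t) = T_ss + (T₀ − T_ss) e^(−t/τ).
T(736.3) = 63.7533 + (-53.4233)·e^(−736.3/499.798) = 63.7533 + (-53.4233)·0.229192 = 51.5091 °C.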